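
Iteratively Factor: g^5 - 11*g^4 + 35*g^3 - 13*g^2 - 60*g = (g - 4)*(g^4 - 7*g^3 + 7*g^2 + 15*g) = (g - 4)*(g - 3)*(g^3 - 4*g^2 - 5*g) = g*(g - 4)*(g - 3)*(g^2 - 4*g - 5) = g*(g - 5)*(g - 4)*(g - 3)*(g + 1)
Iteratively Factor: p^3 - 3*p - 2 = (p - 2)*(p^2 + 2*p + 1) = (p - 2)*(p + 1)*(p + 1)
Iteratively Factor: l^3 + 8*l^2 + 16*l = (l)*(l^2 + 8*l + 16) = l*(l + 4)*(l + 4)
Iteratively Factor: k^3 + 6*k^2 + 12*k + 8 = (k + 2)*(k^2 + 4*k + 4) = (k + 2)^2*(k + 2)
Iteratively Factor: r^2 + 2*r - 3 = (r - 1)*(r + 3)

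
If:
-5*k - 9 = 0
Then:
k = -9/5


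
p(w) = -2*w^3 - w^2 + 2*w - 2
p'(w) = -6*w^2 - 2*w + 2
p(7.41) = -855.83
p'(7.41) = -342.27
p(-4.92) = 202.14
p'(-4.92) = -133.40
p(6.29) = -526.70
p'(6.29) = -247.96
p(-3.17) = 45.32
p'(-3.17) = -51.95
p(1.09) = -3.60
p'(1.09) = -7.31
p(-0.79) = -3.22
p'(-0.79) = -0.16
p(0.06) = -1.88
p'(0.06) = 1.86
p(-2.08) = 7.51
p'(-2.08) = -19.80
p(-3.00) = 37.00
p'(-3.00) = -46.00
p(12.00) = -3578.00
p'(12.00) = -886.00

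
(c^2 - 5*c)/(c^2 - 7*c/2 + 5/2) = 2*c*(c - 5)/(2*c^2 - 7*c + 5)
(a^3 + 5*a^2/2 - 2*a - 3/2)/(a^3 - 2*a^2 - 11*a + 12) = (a + 1/2)/(a - 4)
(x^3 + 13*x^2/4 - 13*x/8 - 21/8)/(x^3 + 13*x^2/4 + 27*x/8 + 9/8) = (2*x^2 + 5*x - 7)/(2*x^2 + 5*x + 3)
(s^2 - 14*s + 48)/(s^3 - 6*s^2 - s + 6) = (s - 8)/(s^2 - 1)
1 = 1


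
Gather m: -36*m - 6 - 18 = -36*m - 24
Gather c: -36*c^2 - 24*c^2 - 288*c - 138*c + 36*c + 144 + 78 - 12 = -60*c^2 - 390*c + 210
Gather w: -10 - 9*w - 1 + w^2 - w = w^2 - 10*w - 11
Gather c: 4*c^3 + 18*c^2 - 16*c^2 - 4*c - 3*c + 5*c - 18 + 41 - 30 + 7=4*c^3 + 2*c^2 - 2*c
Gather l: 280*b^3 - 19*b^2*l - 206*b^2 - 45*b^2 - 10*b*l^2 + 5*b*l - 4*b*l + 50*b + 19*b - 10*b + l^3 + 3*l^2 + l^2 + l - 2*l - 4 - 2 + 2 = 280*b^3 - 251*b^2 + 59*b + l^3 + l^2*(4 - 10*b) + l*(-19*b^2 + b - 1) - 4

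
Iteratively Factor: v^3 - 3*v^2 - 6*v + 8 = (v - 4)*(v^2 + v - 2) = (v - 4)*(v - 1)*(v + 2)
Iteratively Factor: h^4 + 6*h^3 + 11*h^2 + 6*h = (h)*(h^3 + 6*h^2 + 11*h + 6) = h*(h + 2)*(h^2 + 4*h + 3) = h*(h + 2)*(h + 3)*(h + 1)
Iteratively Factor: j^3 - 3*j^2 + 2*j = (j - 1)*(j^2 - 2*j) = (j - 2)*(j - 1)*(j)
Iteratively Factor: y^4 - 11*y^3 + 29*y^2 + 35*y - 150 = (y - 3)*(y^3 - 8*y^2 + 5*y + 50) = (y - 5)*(y - 3)*(y^2 - 3*y - 10) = (y - 5)*(y - 3)*(y + 2)*(y - 5)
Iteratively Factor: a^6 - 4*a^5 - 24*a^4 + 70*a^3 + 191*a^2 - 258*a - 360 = (a + 1)*(a^5 - 5*a^4 - 19*a^3 + 89*a^2 + 102*a - 360) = (a - 2)*(a + 1)*(a^4 - 3*a^3 - 25*a^2 + 39*a + 180) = (a - 2)*(a + 1)*(a + 3)*(a^3 - 6*a^2 - 7*a + 60) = (a - 4)*(a - 2)*(a + 1)*(a + 3)*(a^2 - 2*a - 15) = (a - 4)*(a - 2)*(a + 1)*(a + 3)^2*(a - 5)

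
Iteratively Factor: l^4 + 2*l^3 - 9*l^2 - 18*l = (l + 2)*(l^3 - 9*l) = l*(l + 2)*(l^2 - 9) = l*(l + 2)*(l + 3)*(l - 3)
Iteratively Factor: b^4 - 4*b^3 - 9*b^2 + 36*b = (b - 3)*(b^3 - b^2 - 12*b) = (b - 3)*(b + 3)*(b^2 - 4*b) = b*(b - 3)*(b + 3)*(b - 4)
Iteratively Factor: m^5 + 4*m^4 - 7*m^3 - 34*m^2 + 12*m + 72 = (m + 2)*(m^4 + 2*m^3 - 11*m^2 - 12*m + 36) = (m + 2)*(m + 3)*(m^3 - m^2 - 8*m + 12) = (m - 2)*(m + 2)*(m + 3)*(m^2 + m - 6) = (m - 2)*(m + 2)*(m + 3)^2*(m - 2)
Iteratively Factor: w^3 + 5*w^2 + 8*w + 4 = (w + 2)*(w^2 + 3*w + 2) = (w + 1)*(w + 2)*(w + 2)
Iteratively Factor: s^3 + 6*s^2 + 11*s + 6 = (s + 1)*(s^2 + 5*s + 6) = (s + 1)*(s + 2)*(s + 3)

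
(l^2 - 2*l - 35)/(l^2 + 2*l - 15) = (l - 7)/(l - 3)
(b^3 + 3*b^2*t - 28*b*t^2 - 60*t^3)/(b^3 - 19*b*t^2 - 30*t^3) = (b + 6*t)/(b + 3*t)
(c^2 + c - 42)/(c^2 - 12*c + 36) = (c + 7)/(c - 6)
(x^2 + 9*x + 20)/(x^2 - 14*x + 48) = (x^2 + 9*x + 20)/(x^2 - 14*x + 48)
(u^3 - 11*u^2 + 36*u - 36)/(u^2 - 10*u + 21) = (u^2 - 8*u + 12)/(u - 7)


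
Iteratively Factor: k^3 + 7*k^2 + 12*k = (k)*(k^2 + 7*k + 12) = k*(k + 4)*(k + 3)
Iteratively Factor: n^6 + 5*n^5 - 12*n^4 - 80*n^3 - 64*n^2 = (n + 4)*(n^5 + n^4 - 16*n^3 - 16*n^2) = (n - 4)*(n + 4)*(n^4 + 5*n^3 + 4*n^2) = (n - 4)*(n + 4)^2*(n^3 + n^2) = n*(n - 4)*(n + 4)^2*(n^2 + n) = n^2*(n - 4)*(n + 4)^2*(n + 1)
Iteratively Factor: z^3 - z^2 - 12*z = (z)*(z^2 - z - 12) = z*(z + 3)*(z - 4)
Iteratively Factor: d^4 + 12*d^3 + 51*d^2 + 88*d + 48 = (d + 3)*(d^3 + 9*d^2 + 24*d + 16) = (d + 3)*(d + 4)*(d^2 + 5*d + 4) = (d + 3)*(d + 4)^2*(d + 1)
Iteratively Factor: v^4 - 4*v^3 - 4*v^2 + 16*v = (v - 2)*(v^3 - 2*v^2 - 8*v) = (v - 4)*(v - 2)*(v^2 + 2*v) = v*(v - 4)*(v - 2)*(v + 2)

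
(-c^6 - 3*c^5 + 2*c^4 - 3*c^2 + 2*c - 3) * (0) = 0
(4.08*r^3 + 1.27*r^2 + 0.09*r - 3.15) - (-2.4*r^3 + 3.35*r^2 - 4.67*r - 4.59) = 6.48*r^3 - 2.08*r^2 + 4.76*r + 1.44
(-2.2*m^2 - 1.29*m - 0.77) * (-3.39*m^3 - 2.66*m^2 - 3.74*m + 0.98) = 7.458*m^5 + 10.2251*m^4 + 14.2697*m^3 + 4.7168*m^2 + 1.6156*m - 0.7546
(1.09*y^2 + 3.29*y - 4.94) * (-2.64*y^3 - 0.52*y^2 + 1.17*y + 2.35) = -2.8776*y^5 - 9.2524*y^4 + 12.6061*y^3 + 8.9796*y^2 + 1.9517*y - 11.609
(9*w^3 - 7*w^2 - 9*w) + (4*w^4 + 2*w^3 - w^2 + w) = 4*w^4 + 11*w^3 - 8*w^2 - 8*w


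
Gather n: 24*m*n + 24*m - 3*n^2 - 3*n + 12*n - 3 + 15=24*m - 3*n^2 + n*(24*m + 9) + 12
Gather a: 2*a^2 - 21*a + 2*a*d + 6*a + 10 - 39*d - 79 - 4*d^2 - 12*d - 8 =2*a^2 + a*(2*d - 15) - 4*d^2 - 51*d - 77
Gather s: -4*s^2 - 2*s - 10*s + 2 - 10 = -4*s^2 - 12*s - 8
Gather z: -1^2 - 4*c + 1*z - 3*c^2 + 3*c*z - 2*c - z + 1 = -3*c^2 + 3*c*z - 6*c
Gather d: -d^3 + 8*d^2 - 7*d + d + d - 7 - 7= -d^3 + 8*d^2 - 5*d - 14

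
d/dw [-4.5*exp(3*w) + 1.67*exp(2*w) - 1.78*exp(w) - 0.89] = (-13.5*exp(2*w) + 3.34*exp(w) - 1.78)*exp(w)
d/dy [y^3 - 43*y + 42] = 3*y^2 - 43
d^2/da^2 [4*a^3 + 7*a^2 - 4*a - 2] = 24*a + 14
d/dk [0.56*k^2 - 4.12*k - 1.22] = 1.12*k - 4.12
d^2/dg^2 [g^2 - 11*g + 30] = 2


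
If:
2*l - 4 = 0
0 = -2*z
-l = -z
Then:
No Solution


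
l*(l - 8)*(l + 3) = l^3 - 5*l^2 - 24*l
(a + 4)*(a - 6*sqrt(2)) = a^2 - 6*sqrt(2)*a + 4*a - 24*sqrt(2)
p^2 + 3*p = p*(p + 3)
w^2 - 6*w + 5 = (w - 5)*(w - 1)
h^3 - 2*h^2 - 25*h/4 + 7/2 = (h - 7/2)*(h - 1/2)*(h + 2)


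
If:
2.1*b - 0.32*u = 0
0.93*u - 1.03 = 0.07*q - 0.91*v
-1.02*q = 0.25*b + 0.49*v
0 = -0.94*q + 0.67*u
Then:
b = -0.29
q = -1.36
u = -1.90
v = 2.97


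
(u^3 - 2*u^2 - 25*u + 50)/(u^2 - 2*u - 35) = (u^2 - 7*u + 10)/(u - 7)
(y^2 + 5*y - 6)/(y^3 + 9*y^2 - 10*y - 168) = (y - 1)/(y^2 + 3*y - 28)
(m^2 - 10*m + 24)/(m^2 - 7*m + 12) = (m - 6)/(m - 3)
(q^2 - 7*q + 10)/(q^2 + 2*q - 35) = (q - 2)/(q + 7)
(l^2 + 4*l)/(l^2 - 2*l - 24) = l/(l - 6)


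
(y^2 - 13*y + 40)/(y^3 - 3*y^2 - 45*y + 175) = (y - 8)/(y^2 + 2*y - 35)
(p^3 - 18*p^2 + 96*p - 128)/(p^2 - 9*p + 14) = (p^2 - 16*p + 64)/(p - 7)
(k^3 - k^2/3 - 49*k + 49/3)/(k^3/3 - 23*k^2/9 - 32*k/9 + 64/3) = 3*(3*k^3 - k^2 - 147*k + 49)/(3*k^3 - 23*k^2 - 32*k + 192)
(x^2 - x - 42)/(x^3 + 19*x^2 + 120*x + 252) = (x - 7)/(x^2 + 13*x + 42)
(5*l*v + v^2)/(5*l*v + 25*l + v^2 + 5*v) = v/(v + 5)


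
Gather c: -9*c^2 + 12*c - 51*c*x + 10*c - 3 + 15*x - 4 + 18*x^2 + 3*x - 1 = -9*c^2 + c*(22 - 51*x) + 18*x^2 + 18*x - 8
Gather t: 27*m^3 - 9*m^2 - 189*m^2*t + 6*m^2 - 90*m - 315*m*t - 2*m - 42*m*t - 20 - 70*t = 27*m^3 - 3*m^2 - 92*m + t*(-189*m^2 - 357*m - 70) - 20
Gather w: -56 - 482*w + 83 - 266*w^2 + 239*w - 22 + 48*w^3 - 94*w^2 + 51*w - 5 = 48*w^3 - 360*w^2 - 192*w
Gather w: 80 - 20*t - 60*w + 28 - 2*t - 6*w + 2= -22*t - 66*w + 110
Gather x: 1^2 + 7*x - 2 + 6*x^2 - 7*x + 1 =6*x^2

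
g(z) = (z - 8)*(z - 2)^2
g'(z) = (z - 8)*(2*z - 4) + (z - 2)^2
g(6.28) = -31.51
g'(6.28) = 3.60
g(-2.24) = -184.09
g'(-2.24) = 104.81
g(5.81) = -31.79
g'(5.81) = -2.17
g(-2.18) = -177.87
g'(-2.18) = 102.58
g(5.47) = -30.46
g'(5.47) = -5.52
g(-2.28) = -188.31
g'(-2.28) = 106.32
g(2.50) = -1.38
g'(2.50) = -5.25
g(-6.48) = -1041.26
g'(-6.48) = 317.49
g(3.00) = -5.00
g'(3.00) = -9.00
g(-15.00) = -6647.00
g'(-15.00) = 1071.00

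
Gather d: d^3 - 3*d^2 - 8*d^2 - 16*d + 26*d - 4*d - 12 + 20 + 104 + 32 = d^3 - 11*d^2 + 6*d + 144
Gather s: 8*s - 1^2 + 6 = 8*s + 5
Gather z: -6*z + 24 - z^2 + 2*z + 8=-z^2 - 4*z + 32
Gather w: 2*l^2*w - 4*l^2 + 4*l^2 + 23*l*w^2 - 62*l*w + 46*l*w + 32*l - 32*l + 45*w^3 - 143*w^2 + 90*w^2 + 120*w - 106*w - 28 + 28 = 45*w^3 + w^2*(23*l - 53) + w*(2*l^2 - 16*l + 14)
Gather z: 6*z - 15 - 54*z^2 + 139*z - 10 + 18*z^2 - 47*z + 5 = -36*z^2 + 98*z - 20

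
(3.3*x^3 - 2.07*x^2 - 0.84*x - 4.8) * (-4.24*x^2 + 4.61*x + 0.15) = -13.992*x^5 + 23.9898*x^4 - 5.4861*x^3 + 16.1691*x^2 - 22.254*x - 0.72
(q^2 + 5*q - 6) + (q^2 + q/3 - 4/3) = 2*q^2 + 16*q/3 - 22/3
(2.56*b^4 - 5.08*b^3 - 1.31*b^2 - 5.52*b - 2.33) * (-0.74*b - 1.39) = -1.8944*b^5 + 0.2008*b^4 + 8.0306*b^3 + 5.9057*b^2 + 9.397*b + 3.2387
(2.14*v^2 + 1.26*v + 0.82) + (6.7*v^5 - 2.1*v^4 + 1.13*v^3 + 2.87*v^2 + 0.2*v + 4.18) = 6.7*v^5 - 2.1*v^4 + 1.13*v^3 + 5.01*v^2 + 1.46*v + 5.0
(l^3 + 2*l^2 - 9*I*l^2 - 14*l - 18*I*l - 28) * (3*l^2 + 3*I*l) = 3*l^5 + 6*l^4 - 24*I*l^4 - 15*l^3 - 48*I*l^3 - 30*l^2 - 42*I*l^2 - 84*I*l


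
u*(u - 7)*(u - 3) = u^3 - 10*u^2 + 21*u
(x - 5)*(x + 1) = x^2 - 4*x - 5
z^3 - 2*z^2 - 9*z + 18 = (z - 3)*(z - 2)*(z + 3)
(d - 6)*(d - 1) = d^2 - 7*d + 6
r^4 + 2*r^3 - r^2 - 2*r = r*(r - 1)*(r + 1)*(r + 2)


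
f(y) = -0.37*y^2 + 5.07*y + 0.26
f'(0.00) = 5.07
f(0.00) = 0.26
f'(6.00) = 0.63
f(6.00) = 17.36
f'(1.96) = 3.62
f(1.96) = 8.78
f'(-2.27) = 6.75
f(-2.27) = -13.16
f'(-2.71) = 7.08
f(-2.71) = -16.20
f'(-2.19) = 6.69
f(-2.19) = -12.62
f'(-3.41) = 7.59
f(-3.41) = -21.33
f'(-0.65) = 5.55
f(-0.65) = -3.19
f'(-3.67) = 7.79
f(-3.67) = -23.33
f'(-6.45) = 9.84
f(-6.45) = -47.83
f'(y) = 5.07 - 0.74*y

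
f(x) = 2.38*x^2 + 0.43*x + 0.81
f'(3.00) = 14.71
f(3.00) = 23.52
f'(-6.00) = -28.13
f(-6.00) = 83.91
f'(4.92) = 23.85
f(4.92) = 60.54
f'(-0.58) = -2.33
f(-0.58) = 1.36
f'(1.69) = 8.47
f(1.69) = 8.33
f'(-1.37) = -6.09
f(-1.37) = 4.69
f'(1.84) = 9.19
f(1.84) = 9.66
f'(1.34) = 6.81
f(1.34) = 5.66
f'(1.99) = 9.90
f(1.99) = 11.09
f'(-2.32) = -10.61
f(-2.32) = 12.62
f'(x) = 4.76*x + 0.43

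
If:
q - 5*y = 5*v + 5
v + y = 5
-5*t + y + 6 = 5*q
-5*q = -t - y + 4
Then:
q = 30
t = 5/3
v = -442/3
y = 457/3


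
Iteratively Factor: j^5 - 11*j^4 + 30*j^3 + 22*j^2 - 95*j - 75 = (j + 1)*(j^4 - 12*j^3 + 42*j^2 - 20*j - 75) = (j + 1)^2*(j^3 - 13*j^2 + 55*j - 75) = (j - 3)*(j + 1)^2*(j^2 - 10*j + 25) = (j - 5)*(j - 3)*(j + 1)^2*(j - 5)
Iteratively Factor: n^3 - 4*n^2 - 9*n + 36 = (n - 3)*(n^2 - n - 12) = (n - 3)*(n + 3)*(n - 4)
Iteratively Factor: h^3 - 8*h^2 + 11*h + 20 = (h + 1)*(h^2 - 9*h + 20) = (h - 5)*(h + 1)*(h - 4)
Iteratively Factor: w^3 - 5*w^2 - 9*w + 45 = (w - 3)*(w^2 - 2*w - 15) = (w - 3)*(w + 3)*(w - 5)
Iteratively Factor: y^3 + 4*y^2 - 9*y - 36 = (y - 3)*(y^2 + 7*y + 12) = (y - 3)*(y + 4)*(y + 3)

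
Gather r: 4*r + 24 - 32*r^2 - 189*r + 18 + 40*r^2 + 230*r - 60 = 8*r^2 + 45*r - 18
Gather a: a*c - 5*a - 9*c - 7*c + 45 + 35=a*(c - 5) - 16*c + 80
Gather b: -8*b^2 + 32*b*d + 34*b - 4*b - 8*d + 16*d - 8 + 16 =-8*b^2 + b*(32*d + 30) + 8*d + 8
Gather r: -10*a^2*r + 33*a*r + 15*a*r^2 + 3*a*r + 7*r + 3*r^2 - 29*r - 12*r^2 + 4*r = r^2*(15*a - 9) + r*(-10*a^2 + 36*a - 18)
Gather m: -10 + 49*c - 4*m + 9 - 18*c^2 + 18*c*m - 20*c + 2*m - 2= -18*c^2 + 29*c + m*(18*c - 2) - 3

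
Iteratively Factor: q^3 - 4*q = (q)*(q^2 - 4) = q*(q + 2)*(q - 2)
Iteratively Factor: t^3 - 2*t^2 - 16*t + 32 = (t - 2)*(t^2 - 16) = (t - 4)*(t - 2)*(t + 4)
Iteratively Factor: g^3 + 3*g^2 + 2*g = (g)*(g^2 + 3*g + 2) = g*(g + 2)*(g + 1)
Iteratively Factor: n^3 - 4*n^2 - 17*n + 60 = (n - 3)*(n^2 - n - 20) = (n - 3)*(n + 4)*(n - 5)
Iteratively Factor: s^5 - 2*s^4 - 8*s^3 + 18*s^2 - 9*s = (s + 3)*(s^4 - 5*s^3 + 7*s^2 - 3*s) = (s - 1)*(s + 3)*(s^3 - 4*s^2 + 3*s) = (s - 3)*(s - 1)*(s + 3)*(s^2 - s) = s*(s - 3)*(s - 1)*(s + 3)*(s - 1)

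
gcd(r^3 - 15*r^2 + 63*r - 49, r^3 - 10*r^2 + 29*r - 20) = r - 1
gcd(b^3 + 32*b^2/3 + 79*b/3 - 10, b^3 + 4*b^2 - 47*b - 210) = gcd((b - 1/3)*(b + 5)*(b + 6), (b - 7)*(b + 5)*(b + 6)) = b^2 + 11*b + 30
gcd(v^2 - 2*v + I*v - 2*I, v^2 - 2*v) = v - 2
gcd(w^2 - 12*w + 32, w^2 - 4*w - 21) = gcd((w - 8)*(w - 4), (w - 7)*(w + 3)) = 1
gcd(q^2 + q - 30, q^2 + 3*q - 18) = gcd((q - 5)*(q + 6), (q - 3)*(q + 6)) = q + 6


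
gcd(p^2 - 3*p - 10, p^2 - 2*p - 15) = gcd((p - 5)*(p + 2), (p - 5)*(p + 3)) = p - 5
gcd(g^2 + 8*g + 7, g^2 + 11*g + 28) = g + 7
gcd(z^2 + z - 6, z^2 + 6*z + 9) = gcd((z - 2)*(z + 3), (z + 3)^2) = z + 3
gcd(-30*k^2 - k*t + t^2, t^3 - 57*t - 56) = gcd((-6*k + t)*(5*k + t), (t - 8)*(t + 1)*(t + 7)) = 1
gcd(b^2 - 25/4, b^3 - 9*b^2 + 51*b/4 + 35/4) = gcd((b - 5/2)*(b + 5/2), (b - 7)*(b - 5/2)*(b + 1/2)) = b - 5/2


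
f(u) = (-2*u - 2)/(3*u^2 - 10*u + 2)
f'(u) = (10 - 6*u)*(-2*u - 2)/(3*u^2 - 10*u + 2)^2 - 2/(3*u^2 - 10*u + 2)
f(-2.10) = 0.06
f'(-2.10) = -0.02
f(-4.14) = 0.07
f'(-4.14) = 0.00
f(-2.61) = 0.07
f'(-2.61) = -0.01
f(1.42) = 0.79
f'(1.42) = 0.14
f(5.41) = -0.36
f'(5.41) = 0.17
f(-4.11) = 0.07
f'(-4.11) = 0.00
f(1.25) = 0.77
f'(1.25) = 0.01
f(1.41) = 0.79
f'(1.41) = 0.13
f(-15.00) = 0.03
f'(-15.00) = 0.00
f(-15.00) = 0.03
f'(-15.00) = 0.00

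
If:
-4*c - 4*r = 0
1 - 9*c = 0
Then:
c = 1/9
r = -1/9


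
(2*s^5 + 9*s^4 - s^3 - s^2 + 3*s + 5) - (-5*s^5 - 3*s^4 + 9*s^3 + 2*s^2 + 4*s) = 7*s^5 + 12*s^4 - 10*s^3 - 3*s^2 - s + 5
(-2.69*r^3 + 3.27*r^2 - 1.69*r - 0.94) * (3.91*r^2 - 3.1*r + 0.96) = -10.5179*r^5 + 21.1247*r^4 - 19.3273*r^3 + 4.7028*r^2 + 1.2916*r - 0.9024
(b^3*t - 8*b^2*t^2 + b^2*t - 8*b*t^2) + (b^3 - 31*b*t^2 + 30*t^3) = b^3*t + b^3 - 8*b^2*t^2 + b^2*t - 39*b*t^2 + 30*t^3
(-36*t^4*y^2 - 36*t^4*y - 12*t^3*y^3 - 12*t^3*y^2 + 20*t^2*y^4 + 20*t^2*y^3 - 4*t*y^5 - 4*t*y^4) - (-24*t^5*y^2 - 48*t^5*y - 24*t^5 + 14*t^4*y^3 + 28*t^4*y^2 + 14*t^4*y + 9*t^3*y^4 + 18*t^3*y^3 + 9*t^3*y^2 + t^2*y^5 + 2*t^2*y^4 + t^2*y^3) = 24*t^5*y^2 + 48*t^5*y + 24*t^5 - 14*t^4*y^3 - 64*t^4*y^2 - 50*t^4*y - 9*t^3*y^4 - 30*t^3*y^3 - 21*t^3*y^2 - t^2*y^5 + 18*t^2*y^4 + 19*t^2*y^3 - 4*t*y^5 - 4*t*y^4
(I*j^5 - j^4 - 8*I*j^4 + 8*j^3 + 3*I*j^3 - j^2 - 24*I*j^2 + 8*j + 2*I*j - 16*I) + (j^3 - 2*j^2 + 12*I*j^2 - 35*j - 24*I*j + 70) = I*j^5 - j^4 - 8*I*j^4 + 9*j^3 + 3*I*j^3 - 3*j^2 - 12*I*j^2 - 27*j - 22*I*j + 70 - 16*I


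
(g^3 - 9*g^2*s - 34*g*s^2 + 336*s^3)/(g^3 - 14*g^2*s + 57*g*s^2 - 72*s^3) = (g^2 - g*s - 42*s^2)/(g^2 - 6*g*s + 9*s^2)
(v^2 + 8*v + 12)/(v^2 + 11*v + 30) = (v + 2)/(v + 5)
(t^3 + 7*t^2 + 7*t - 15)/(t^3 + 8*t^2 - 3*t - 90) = (t^2 + 2*t - 3)/(t^2 + 3*t - 18)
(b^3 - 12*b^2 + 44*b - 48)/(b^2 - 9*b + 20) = (b^2 - 8*b + 12)/(b - 5)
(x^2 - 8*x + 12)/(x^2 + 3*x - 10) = (x - 6)/(x + 5)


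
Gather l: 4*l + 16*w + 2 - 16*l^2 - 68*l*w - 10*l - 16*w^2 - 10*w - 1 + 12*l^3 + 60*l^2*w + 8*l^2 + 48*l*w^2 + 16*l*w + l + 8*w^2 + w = 12*l^3 + l^2*(60*w - 8) + l*(48*w^2 - 52*w - 5) - 8*w^2 + 7*w + 1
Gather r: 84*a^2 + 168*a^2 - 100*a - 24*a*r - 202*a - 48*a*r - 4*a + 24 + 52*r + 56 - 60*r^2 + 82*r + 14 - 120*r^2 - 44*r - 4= 252*a^2 - 306*a - 180*r^2 + r*(90 - 72*a) + 90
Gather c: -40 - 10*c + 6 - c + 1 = -11*c - 33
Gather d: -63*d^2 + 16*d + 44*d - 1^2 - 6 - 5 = -63*d^2 + 60*d - 12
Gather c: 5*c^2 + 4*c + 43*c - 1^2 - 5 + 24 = 5*c^2 + 47*c + 18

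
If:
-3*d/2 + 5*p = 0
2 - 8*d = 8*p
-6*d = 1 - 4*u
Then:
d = 5/26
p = 3/52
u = 7/13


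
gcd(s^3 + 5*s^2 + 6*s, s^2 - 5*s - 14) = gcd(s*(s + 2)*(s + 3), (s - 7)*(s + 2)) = s + 2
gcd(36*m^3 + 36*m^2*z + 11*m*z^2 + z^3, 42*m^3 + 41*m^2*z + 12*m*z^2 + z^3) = 6*m^2 + 5*m*z + z^2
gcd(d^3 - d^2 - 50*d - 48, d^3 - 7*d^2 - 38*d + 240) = d^2 - 2*d - 48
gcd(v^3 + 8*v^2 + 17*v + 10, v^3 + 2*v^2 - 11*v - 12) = v + 1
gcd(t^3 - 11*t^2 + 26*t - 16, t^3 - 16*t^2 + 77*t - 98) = t - 2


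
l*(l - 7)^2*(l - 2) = l^4 - 16*l^3 + 77*l^2 - 98*l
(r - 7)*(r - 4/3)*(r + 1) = r^3 - 22*r^2/3 + r + 28/3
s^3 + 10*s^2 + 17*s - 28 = (s - 1)*(s + 4)*(s + 7)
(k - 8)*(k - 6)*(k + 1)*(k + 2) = k^4 - 11*k^3 + 8*k^2 + 116*k + 96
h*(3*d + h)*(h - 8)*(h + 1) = 3*d*h^3 - 21*d*h^2 - 24*d*h + h^4 - 7*h^3 - 8*h^2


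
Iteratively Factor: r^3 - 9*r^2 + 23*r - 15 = (r - 1)*(r^2 - 8*r + 15) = (r - 5)*(r - 1)*(r - 3)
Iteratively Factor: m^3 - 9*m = (m)*(m^2 - 9) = m*(m + 3)*(m - 3)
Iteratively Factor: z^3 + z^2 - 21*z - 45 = (z - 5)*(z^2 + 6*z + 9) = (z - 5)*(z + 3)*(z + 3)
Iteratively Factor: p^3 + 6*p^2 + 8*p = (p + 4)*(p^2 + 2*p) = (p + 2)*(p + 4)*(p)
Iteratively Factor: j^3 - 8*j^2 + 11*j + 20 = (j + 1)*(j^2 - 9*j + 20) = (j - 4)*(j + 1)*(j - 5)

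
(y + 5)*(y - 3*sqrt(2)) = y^2 - 3*sqrt(2)*y + 5*y - 15*sqrt(2)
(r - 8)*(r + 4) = r^2 - 4*r - 32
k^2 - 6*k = k*(k - 6)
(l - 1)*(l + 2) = l^2 + l - 2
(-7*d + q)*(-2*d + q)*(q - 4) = 14*d^2*q - 56*d^2 - 9*d*q^2 + 36*d*q + q^3 - 4*q^2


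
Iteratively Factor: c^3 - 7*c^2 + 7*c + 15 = (c - 5)*(c^2 - 2*c - 3) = (c - 5)*(c - 3)*(c + 1)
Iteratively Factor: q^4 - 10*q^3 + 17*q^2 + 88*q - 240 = (q - 4)*(q^3 - 6*q^2 - 7*q + 60) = (q - 4)*(q + 3)*(q^2 - 9*q + 20) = (q - 4)^2*(q + 3)*(q - 5)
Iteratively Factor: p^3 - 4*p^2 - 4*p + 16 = (p - 4)*(p^2 - 4) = (p - 4)*(p + 2)*(p - 2)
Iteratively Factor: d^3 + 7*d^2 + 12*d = (d)*(d^2 + 7*d + 12) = d*(d + 4)*(d + 3)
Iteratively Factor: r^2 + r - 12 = (r - 3)*(r + 4)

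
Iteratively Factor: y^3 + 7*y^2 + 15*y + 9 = (y + 3)*(y^2 + 4*y + 3) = (y + 3)^2*(y + 1)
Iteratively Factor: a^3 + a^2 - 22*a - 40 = (a + 4)*(a^2 - 3*a - 10) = (a + 2)*(a + 4)*(a - 5)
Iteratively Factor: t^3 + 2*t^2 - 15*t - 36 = (t + 3)*(t^2 - t - 12) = (t - 4)*(t + 3)*(t + 3)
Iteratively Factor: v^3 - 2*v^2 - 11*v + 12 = (v - 4)*(v^2 + 2*v - 3) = (v - 4)*(v + 3)*(v - 1)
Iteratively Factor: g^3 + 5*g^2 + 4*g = (g)*(g^2 + 5*g + 4) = g*(g + 4)*(g + 1)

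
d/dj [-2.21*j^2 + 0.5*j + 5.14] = 0.5 - 4.42*j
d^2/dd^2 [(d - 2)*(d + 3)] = 2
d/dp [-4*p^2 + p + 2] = 1 - 8*p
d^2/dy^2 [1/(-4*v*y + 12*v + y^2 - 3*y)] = 2*(-4*v*y + 12*v + y^2 - 3*y - (4*v - 2*y + 3)^2)/(4*v*y - 12*v - y^2 + 3*y)^3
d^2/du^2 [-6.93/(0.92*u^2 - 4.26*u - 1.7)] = (-11.731104*u^2 + 54.320112*u + 6.93*(1.84*u - 4.26)*(3.68*u - 8.52) + 21.67704)/(-0.92*u^2 + 4.26*u + 1.7)^3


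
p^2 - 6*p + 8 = (p - 4)*(p - 2)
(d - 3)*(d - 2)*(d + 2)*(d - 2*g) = d^4 - 2*d^3*g - 3*d^3 + 6*d^2*g - 4*d^2 + 8*d*g + 12*d - 24*g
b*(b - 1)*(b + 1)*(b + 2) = b^4 + 2*b^3 - b^2 - 2*b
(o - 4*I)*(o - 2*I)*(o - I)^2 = o^4 - 8*I*o^3 - 21*o^2 + 22*I*o + 8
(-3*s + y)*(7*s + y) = -21*s^2 + 4*s*y + y^2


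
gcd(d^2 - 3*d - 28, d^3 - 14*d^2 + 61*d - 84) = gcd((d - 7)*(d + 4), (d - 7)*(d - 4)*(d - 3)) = d - 7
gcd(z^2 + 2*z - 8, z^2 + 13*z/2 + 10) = z + 4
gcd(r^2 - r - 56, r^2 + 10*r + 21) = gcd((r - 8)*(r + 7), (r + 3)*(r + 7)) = r + 7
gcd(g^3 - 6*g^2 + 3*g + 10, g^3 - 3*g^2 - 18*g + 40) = g^2 - 7*g + 10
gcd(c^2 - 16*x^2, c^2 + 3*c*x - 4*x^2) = c + 4*x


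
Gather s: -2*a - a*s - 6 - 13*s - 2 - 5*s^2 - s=-2*a - 5*s^2 + s*(-a - 14) - 8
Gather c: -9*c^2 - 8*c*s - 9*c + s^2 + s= -9*c^2 + c*(-8*s - 9) + s^2 + s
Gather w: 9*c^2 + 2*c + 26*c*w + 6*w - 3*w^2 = 9*c^2 + 2*c - 3*w^2 + w*(26*c + 6)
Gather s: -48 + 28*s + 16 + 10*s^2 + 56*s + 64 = 10*s^2 + 84*s + 32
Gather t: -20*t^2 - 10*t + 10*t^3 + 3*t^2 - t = 10*t^3 - 17*t^2 - 11*t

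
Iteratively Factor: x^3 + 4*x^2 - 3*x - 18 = (x + 3)*(x^2 + x - 6) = (x - 2)*(x + 3)*(x + 3)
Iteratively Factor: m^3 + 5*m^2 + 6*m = (m + 3)*(m^2 + 2*m) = (m + 2)*(m + 3)*(m)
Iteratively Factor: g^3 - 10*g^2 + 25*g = (g - 5)*(g^2 - 5*g) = (g - 5)^2*(g)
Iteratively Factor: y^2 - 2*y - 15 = (y - 5)*(y + 3)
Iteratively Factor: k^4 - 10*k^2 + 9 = (k - 3)*(k^3 + 3*k^2 - k - 3) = (k - 3)*(k - 1)*(k^2 + 4*k + 3) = (k - 3)*(k - 1)*(k + 3)*(k + 1)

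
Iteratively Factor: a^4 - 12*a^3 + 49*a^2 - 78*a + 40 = (a - 5)*(a^3 - 7*a^2 + 14*a - 8) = (a - 5)*(a - 1)*(a^2 - 6*a + 8) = (a - 5)*(a - 4)*(a - 1)*(a - 2)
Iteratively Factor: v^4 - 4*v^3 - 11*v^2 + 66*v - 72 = (v - 3)*(v^3 - v^2 - 14*v + 24) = (v - 3)*(v + 4)*(v^2 - 5*v + 6) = (v - 3)*(v - 2)*(v + 4)*(v - 3)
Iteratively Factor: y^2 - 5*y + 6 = (y - 2)*(y - 3)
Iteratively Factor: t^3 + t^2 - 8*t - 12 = (t + 2)*(t^2 - t - 6) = (t + 2)^2*(t - 3)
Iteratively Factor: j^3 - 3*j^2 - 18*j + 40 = (j - 5)*(j^2 + 2*j - 8) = (j - 5)*(j - 2)*(j + 4)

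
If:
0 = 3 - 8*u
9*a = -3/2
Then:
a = -1/6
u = 3/8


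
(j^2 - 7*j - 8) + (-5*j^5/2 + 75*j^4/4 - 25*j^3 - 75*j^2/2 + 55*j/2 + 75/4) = -5*j^5/2 + 75*j^4/4 - 25*j^3 - 73*j^2/2 + 41*j/2 + 43/4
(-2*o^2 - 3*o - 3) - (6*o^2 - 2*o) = -8*o^2 - o - 3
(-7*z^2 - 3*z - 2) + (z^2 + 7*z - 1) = -6*z^2 + 4*z - 3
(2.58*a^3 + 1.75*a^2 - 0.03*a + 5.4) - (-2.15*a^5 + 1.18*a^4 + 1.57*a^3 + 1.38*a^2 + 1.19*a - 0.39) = 2.15*a^5 - 1.18*a^4 + 1.01*a^3 + 0.37*a^2 - 1.22*a + 5.79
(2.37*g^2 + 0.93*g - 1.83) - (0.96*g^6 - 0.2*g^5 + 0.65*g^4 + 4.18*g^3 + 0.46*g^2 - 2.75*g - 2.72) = -0.96*g^6 + 0.2*g^5 - 0.65*g^4 - 4.18*g^3 + 1.91*g^2 + 3.68*g + 0.89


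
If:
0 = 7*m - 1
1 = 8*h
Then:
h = 1/8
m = 1/7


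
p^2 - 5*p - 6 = (p - 6)*(p + 1)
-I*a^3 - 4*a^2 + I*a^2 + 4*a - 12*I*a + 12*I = (a - 6*I)*(a + 2*I)*(-I*a + I)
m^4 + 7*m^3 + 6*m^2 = m^2*(m + 1)*(m + 6)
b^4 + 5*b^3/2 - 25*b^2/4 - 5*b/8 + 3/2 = (b - 3/2)*(b - 1/2)*(b + 1/2)*(b + 4)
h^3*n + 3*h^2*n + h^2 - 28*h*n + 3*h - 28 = (h - 4)*(h + 7)*(h*n + 1)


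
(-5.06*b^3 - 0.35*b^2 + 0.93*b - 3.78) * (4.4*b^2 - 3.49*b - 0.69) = -22.264*b^5 + 16.1194*b^4 + 8.8049*b^3 - 19.6362*b^2 + 12.5505*b + 2.6082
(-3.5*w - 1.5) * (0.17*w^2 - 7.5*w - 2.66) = -0.595*w^3 + 25.995*w^2 + 20.56*w + 3.99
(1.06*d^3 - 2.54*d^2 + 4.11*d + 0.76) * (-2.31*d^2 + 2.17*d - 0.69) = -2.4486*d^5 + 8.1676*d^4 - 15.7373*d^3 + 8.9157*d^2 - 1.1867*d - 0.5244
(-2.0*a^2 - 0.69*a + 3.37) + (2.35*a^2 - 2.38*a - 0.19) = 0.35*a^2 - 3.07*a + 3.18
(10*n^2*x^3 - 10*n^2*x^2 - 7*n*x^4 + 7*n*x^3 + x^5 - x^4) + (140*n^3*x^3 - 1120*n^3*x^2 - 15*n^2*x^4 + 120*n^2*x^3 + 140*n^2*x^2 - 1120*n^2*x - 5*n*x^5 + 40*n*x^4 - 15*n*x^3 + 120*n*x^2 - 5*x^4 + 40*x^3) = 140*n^3*x^3 - 1120*n^3*x^2 - 15*n^2*x^4 + 130*n^2*x^3 + 130*n^2*x^2 - 1120*n^2*x - 5*n*x^5 + 33*n*x^4 - 8*n*x^3 + 120*n*x^2 + x^5 - 6*x^4 + 40*x^3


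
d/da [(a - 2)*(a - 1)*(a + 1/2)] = 3*a^2 - 5*a + 1/2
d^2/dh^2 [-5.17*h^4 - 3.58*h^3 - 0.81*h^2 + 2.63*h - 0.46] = -62.04*h^2 - 21.48*h - 1.62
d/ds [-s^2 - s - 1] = -2*s - 1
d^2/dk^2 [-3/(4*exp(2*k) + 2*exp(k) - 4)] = 3*(-2*(4*exp(k) + 1)^2*exp(k) + (8*exp(k) + 1)*(2*exp(2*k) + exp(k) - 2))*exp(k)/(2*(2*exp(2*k) + exp(k) - 2)^3)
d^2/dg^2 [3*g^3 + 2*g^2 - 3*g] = 18*g + 4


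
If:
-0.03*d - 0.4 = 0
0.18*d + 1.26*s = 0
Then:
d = -13.33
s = 1.90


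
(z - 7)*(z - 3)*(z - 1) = z^3 - 11*z^2 + 31*z - 21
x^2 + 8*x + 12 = (x + 2)*(x + 6)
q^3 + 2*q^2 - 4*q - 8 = (q - 2)*(q + 2)^2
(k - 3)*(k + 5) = k^2 + 2*k - 15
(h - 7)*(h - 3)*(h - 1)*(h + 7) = h^4 - 4*h^3 - 46*h^2 + 196*h - 147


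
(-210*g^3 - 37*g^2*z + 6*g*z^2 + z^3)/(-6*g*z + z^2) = 35*g^2/z + 12*g + z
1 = 1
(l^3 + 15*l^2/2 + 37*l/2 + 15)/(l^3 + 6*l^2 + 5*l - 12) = (l^2 + 9*l/2 + 5)/(l^2 + 3*l - 4)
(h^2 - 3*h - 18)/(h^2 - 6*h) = (h + 3)/h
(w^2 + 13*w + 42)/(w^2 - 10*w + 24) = (w^2 + 13*w + 42)/(w^2 - 10*w + 24)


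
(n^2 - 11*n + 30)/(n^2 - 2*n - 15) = (n - 6)/(n + 3)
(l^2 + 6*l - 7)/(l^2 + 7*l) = (l - 1)/l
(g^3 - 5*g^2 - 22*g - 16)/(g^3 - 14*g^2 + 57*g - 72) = (g^2 + 3*g + 2)/(g^2 - 6*g + 9)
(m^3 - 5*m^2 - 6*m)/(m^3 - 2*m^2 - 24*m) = (m + 1)/(m + 4)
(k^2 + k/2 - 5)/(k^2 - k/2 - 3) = (2*k + 5)/(2*k + 3)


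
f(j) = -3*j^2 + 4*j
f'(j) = 4 - 6*j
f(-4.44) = -76.90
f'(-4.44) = 30.64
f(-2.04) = -20.64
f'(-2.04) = 16.24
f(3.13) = -16.87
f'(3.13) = -14.78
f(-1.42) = -11.73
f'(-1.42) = 12.52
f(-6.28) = -143.44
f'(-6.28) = 41.68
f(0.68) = 1.33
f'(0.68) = -0.08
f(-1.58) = -13.81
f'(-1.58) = 13.48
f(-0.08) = -0.34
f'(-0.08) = 4.48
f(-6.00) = -132.00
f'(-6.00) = 40.00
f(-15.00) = -735.00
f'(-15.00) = 94.00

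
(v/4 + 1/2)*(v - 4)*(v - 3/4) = v^3/4 - 11*v^2/16 - 13*v/8 + 3/2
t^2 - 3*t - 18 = (t - 6)*(t + 3)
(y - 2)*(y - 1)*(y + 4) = y^3 + y^2 - 10*y + 8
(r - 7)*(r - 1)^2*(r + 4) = r^4 - 5*r^3 - 21*r^2 + 53*r - 28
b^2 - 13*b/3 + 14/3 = (b - 7/3)*(b - 2)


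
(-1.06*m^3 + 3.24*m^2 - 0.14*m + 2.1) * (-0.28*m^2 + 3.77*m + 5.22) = 0.2968*m^5 - 4.9034*m^4 + 6.7208*m^3 + 15.797*m^2 + 7.1862*m + 10.962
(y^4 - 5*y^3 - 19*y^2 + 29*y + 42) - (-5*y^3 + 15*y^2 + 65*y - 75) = y^4 - 34*y^2 - 36*y + 117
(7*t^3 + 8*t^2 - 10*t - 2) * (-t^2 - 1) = -7*t^5 - 8*t^4 + 3*t^3 - 6*t^2 + 10*t + 2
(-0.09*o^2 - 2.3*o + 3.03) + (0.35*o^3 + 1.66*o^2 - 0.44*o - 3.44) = 0.35*o^3 + 1.57*o^2 - 2.74*o - 0.41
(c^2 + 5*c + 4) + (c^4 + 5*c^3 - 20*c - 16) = c^4 + 5*c^3 + c^2 - 15*c - 12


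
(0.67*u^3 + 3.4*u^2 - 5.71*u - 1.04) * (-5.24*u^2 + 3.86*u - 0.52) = -3.5108*u^5 - 15.2298*u^4 + 42.696*u^3 - 18.359*u^2 - 1.0452*u + 0.5408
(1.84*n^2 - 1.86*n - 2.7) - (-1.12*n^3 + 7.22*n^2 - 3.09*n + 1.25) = 1.12*n^3 - 5.38*n^2 + 1.23*n - 3.95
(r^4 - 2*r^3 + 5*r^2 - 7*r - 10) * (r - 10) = r^5 - 12*r^4 + 25*r^3 - 57*r^2 + 60*r + 100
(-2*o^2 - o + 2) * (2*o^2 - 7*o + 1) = -4*o^4 + 12*o^3 + 9*o^2 - 15*o + 2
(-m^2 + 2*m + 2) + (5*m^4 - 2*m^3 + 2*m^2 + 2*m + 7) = 5*m^4 - 2*m^3 + m^2 + 4*m + 9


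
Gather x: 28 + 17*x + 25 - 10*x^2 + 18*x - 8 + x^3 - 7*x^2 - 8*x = x^3 - 17*x^2 + 27*x + 45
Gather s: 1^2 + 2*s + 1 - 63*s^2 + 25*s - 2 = -63*s^2 + 27*s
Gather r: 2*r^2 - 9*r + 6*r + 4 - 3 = 2*r^2 - 3*r + 1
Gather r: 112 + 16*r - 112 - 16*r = 0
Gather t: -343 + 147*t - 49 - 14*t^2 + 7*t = -14*t^2 + 154*t - 392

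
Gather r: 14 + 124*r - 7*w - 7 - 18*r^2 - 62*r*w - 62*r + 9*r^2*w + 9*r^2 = r^2*(9*w - 9) + r*(62 - 62*w) - 7*w + 7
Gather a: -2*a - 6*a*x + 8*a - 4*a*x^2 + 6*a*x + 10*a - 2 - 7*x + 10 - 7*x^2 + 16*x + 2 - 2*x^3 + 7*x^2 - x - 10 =a*(16 - 4*x^2) - 2*x^3 + 8*x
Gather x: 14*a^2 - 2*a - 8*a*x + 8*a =14*a^2 - 8*a*x + 6*a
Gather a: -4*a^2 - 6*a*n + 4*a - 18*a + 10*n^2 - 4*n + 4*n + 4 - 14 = -4*a^2 + a*(-6*n - 14) + 10*n^2 - 10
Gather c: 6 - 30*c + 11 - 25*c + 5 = 22 - 55*c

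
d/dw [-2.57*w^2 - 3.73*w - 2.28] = -5.14*w - 3.73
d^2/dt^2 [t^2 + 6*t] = 2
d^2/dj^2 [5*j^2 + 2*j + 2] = 10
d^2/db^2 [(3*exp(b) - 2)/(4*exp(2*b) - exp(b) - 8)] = (48*exp(4*b) - 116*exp(3*b) + 600*exp(2*b) - 282*exp(b) + 208)*exp(b)/(64*exp(6*b) - 48*exp(5*b) - 372*exp(4*b) + 191*exp(3*b) + 744*exp(2*b) - 192*exp(b) - 512)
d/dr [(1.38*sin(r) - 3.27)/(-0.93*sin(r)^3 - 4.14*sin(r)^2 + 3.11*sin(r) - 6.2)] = (2.5668*sin(r)^3 - 3.4101*sin(r)^2 - 27.0756*sin(r) + 1.6137)*cos(r)/(0.8649*sin(r)^6 + 7.7004*sin(r)^5 + 11.355*sin(r)^4 - 14.2188*sin(r)^3 + 61.0081*sin(r)^2 - 38.564*sin(r) + 38.44)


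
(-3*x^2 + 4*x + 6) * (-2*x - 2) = 6*x^3 - 2*x^2 - 20*x - 12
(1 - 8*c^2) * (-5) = 40*c^2 - 5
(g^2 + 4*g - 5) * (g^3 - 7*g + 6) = g^5 + 4*g^4 - 12*g^3 - 22*g^2 + 59*g - 30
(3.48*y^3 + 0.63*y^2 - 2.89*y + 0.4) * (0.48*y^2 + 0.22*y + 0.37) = 1.6704*y^5 + 1.068*y^4 + 0.0390000000000001*y^3 - 0.2107*y^2 - 0.9813*y + 0.148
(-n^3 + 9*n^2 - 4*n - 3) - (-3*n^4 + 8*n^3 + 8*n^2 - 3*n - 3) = 3*n^4 - 9*n^3 + n^2 - n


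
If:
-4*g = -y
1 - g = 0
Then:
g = 1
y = 4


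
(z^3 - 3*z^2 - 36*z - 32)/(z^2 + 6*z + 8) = (z^2 - 7*z - 8)/(z + 2)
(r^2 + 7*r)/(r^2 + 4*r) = (r + 7)/(r + 4)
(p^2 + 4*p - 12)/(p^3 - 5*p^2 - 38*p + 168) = (p - 2)/(p^2 - 11*p + 28)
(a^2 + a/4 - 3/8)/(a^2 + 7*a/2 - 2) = (a + 3/4)/(a + 4)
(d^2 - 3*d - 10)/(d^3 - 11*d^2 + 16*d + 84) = (d - 5)/(d^2 - 13*d + 42)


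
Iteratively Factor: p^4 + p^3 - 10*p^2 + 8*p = (p - 2)*(p^3 + 3*p^2 - 4*p) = (p - 2)*(p + 4)*(p^2 - p) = (p - 2)*(p - 1)*(p + 4)*(p)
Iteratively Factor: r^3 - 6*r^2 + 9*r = (r)*(r^2 - 6*r + 9) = r*(r - 3)*(r - 3)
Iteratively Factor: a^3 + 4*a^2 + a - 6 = (a + 2)*(a^2 + 2*a - 3) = (a + 2)*(a + 3)*(a - 1)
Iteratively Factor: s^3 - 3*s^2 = (s)*(s^2 - 3*s) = s*(s - 3)*(s)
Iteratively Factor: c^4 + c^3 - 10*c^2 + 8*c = (c)*(c^3 + c^2 - 10*c + 8) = c*(c + 4)*(c^2 - 3*c + 2) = c*(c - 2)*(c + 4)*(c - 1)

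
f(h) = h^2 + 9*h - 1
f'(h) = 2*h + 9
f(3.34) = 40.22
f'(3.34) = 15.68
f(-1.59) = -12.78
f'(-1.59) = 5.82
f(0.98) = 8.78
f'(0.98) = 10.96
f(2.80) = 32.04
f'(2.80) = 14.60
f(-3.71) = -20.63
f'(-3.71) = 1.58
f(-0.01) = -1.09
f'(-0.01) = 8.98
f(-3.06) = -19.18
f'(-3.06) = 2.88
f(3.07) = 36.05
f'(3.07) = 15.14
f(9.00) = 161.00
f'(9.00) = 27.00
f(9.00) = 161.00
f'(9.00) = 27.00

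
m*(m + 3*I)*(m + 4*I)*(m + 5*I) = m^4 + 12*I*m^3 - 47*m^2 - 60*I*m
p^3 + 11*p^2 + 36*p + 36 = (p + 2)*(p + 3)*(p + 6)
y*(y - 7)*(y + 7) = y^3 - 49*y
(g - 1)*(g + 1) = g^2 - 1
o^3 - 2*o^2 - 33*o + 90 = (o - 5)*(o - 3)*(o + 6)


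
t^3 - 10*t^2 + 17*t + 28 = (t - 7)*(t - 4)*(t + 1)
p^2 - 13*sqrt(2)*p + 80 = (p - 8*sqrt(2))*(p - 5*sqrt(2))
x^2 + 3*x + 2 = (x + 1)*(x + 2)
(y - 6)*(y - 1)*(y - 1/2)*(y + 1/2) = y^4 - 7*y^3 + 23*y^2/4 + 7*y/4 - 3/2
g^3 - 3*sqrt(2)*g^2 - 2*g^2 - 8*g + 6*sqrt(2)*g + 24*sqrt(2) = (g - 4)*(g + 2)*(g - 3*sqrt(2))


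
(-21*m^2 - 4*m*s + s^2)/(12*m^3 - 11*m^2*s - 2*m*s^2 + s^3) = (-7*m + s)/(4*m^2 - 5*m*s + s^2)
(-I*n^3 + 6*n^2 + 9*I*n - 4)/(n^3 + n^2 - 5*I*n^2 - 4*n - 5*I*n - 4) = (-I*n^3 + 6*n^2 + 9*I*n - 4)/(n^3 + n^2*(1 - 5*I) - n*(4 + 5*I) - 4)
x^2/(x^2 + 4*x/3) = 3*x/(3*x + 4)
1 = 1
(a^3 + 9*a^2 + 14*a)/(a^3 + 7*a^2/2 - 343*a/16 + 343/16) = 16*a*(a + 2)/(16*a^2 - 56*a + 49)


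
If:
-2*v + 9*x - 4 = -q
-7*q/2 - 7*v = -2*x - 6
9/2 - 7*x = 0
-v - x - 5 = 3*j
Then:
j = -2591/1176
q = 29/196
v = 379/392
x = 9/14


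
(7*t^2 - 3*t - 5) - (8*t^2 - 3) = -t^2 - 3*t - 2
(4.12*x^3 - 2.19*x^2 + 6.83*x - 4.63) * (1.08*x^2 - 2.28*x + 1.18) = 4.4496*x^5 - 11.7588*x^4 + 17.2312*x^3 - 23.157*x^2 + 18.6158*x - 5.4634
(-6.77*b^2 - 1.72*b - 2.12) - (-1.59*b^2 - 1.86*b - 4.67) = -5.18*b^2 + 0.14*b + 2.55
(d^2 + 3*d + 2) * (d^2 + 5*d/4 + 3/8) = d^4 + 17*d^3/4 + 49*d^2/8 + 29*d/8 + 3/4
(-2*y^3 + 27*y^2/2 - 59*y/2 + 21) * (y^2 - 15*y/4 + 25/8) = -2*y^5 + 21*y^4 - 691*y^3/8 + 2781*y^2/16 - 2735*y/16 + 525/8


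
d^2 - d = d*(d - 1)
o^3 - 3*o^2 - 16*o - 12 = (o - 6)*(o + 1)*(o + 2)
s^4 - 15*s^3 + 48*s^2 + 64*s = s*(s - 8)^2*(s + 1)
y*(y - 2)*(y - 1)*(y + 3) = y^4 - 7*y^2 + 6*y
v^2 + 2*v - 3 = (v - 1)*(v + 3)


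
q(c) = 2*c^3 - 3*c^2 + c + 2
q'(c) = 6*c^2 - 6*c + 1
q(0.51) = 2.00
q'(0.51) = -0.50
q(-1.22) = -7.32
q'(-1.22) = 17.25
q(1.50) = 3.50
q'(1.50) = 5.50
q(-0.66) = -0.54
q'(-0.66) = 7.57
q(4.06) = 90.46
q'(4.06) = 75.54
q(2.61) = 19.73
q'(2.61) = 26.21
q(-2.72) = -63.16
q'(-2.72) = 61.71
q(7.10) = 573.69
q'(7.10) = 260.86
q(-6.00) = -544.00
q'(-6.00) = 253.00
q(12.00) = 3038.00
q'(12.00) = 793.00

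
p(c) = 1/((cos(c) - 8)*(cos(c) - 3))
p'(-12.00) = -0.02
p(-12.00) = 0.06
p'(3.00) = 0.00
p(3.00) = 0.03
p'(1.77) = -0.02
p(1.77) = 0.04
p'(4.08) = 0.01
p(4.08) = 0.03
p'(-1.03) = 0.02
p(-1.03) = 0.05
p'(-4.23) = -0.01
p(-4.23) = 0.03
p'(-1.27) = 0.02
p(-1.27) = 0.05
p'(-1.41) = 0.02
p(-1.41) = 0.04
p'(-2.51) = 0.01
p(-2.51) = 0.03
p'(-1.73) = 0.02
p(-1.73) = 0.04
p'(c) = sin(c)/((cos(c) - 8)*(cos(c) - 3)^2) + sin(c)/((cos(c) - 8)^2*(cos(c) - 3)) = (2*cos(c) - 11)*sin(c)/((cos(c) - 8)^2*(cos(c) - 3)^2)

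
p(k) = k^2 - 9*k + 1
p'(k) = 2*k - 9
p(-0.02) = 1.18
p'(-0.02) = -9.04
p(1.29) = -8.95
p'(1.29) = -6.42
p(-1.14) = 12.56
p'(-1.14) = -11.28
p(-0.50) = 5.75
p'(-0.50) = -10.00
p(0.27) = -1.36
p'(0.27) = -8.46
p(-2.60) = 31.16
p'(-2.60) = -14.20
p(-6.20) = 95.24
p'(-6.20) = -21.40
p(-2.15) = 24.97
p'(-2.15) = -13.30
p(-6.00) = 91.00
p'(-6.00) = -21.00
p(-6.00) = 91.00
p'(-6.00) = -21.00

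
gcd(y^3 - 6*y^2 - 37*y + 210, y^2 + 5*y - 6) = y + 6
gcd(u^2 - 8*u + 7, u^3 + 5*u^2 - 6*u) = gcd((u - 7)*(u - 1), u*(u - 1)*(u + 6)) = u - 1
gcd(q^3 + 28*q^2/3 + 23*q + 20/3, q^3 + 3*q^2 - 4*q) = q + 4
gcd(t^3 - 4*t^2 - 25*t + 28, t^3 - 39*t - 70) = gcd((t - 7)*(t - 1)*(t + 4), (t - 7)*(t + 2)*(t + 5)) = t - 7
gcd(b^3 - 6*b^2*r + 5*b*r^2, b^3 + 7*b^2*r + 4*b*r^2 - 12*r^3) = -b + r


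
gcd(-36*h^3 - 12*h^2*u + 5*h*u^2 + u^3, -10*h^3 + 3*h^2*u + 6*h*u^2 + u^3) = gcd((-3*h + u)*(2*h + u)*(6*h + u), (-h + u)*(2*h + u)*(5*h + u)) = 2*h + u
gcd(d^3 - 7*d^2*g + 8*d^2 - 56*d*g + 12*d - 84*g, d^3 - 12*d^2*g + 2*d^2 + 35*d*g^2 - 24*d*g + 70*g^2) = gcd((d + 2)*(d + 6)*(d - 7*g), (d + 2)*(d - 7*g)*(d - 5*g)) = d^2 - 7*d*g + 2*d - 14*g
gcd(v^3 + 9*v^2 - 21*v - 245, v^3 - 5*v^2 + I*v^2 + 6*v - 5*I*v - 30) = v - 5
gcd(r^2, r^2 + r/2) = r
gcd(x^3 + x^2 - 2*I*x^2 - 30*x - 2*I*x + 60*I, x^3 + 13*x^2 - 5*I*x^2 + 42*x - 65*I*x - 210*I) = x + 6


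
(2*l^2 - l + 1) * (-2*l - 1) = -4*l^3 - l - 1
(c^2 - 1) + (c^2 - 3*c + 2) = 2*c^2 - 3*c + 1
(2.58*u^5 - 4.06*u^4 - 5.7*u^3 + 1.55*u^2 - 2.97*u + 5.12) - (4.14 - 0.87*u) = 2.58*u^5 - 4.06*u^4 - 5.7*u^3 + 1.55*u^2 - 2.1*u + 0.98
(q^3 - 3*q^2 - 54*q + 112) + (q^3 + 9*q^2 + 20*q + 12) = 2*q^3 + 6*q^2 - 34*q + 124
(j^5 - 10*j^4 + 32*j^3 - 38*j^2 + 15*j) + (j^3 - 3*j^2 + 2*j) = j^5 - 10*j^4 + 33*j^3 - 41*j^2 + 17*j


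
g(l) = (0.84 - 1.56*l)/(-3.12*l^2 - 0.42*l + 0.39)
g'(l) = (0.84 - 1.56*l)*(6.24*l + 0.42)/(-3.12*l^2 - 0.42*l + 0.39)^2 - 1.56/(-3.12*l^2 - 0.42*l + 0.39) = (-4.8672*l^2 + 5.2416*l - 0.2556)/(9.7344*l^4 + 2.6208*l^3 - 2.2572*l^2 - 0.3276*l + 0.1521)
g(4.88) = 0.09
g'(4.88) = -0.02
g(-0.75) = -1.91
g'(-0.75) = -6.28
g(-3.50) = -0.17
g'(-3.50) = -0.06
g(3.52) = 0.12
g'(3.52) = -0.03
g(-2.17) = -0.32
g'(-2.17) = -0.19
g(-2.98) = -0.21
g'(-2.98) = -0.09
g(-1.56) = -0.50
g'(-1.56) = -0.47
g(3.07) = 0.13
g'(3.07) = -0.03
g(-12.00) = -0.04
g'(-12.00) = -0.00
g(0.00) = 2.15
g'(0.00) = -1.68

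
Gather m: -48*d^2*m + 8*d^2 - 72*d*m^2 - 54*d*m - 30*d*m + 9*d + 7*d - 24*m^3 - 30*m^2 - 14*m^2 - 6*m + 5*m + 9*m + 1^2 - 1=8*d^2 + 16*d - 24*m^3 + m^2*(-72*d - 44) + m*(-48*d^2 - 84*d + 8)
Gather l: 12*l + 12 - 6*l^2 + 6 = -6*l^2 + 12*l + 18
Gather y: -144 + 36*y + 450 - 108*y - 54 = 252 - 72*y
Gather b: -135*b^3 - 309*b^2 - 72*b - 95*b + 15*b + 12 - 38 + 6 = -135*b^3 - 309*b^2 - 152*b - 20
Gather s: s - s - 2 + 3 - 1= 0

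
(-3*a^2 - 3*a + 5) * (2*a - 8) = -6*a^3 + 18*a^2 + 34*a - 40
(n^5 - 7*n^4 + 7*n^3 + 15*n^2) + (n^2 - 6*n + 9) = n^5 - 7*n^4 + 7*n^3 + 16*n^2 - 6*n + 9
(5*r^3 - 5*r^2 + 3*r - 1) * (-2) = -10*r^3 + 10*r^2 - 6*r + 2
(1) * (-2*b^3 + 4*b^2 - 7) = -2*b^3 + 4*b^2 - 7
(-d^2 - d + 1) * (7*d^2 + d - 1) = -7*d^4 - 8*d^3 + 7*d^2 + 2*d - 1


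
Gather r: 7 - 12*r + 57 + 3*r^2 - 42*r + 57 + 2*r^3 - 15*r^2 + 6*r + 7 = 2*r^3 - 12*r^2 - 48*r + 128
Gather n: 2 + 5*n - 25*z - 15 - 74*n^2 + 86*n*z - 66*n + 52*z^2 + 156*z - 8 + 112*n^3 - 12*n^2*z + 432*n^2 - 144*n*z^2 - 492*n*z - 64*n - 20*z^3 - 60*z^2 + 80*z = 112*n^3 + n^2*(358 - 12*z) + n*(-144*z^2 - 406*z - 125) - 20*z^3 - 8*z^2 + 211*z - 21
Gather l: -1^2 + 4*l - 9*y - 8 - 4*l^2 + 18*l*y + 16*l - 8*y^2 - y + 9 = -4*l^2 + l*(18*y + 20) - 8*y^2 - 10*y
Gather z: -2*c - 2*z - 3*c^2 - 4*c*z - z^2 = -3*c^2 - 2*c - z^2 + z*(-4*c - 2)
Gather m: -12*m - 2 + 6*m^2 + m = 6*m^2 - 11*m - 2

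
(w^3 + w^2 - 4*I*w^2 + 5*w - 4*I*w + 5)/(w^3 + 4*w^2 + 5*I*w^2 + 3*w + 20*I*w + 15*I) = (w^2 - 4*I*w + 5)/(w^2 + w*(3 + 5*I) + 15*I)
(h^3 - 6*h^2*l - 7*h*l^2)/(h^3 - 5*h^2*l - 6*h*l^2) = (h - 7*l)/(h - 6*l)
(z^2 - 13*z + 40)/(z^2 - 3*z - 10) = (z - 8)/(z + 2)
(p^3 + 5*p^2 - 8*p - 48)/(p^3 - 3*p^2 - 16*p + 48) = (p + 4)/(p - 4)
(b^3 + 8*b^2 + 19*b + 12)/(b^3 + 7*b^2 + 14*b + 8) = (b + 3)/(b + 2)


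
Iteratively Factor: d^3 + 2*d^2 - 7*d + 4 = (d - 1)*(d^2 + 3*d - 4) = (d - 1)*(d + 4)*(d - 1)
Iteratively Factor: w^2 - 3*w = (w)*(w - 3)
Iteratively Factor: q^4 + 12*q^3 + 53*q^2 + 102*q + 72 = (q + 3)*(q^3 + 9*q^2 + 26*q + 24) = (q + 3)*(q + 4)*(q^2 + 5*q + 6) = (q + 2)*(q + 3)*(q + 4)*(q + 3)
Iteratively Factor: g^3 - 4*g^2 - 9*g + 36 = (g - 4)*(g^2 - 9) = (g - 4)*(g + 3)*(g - 3)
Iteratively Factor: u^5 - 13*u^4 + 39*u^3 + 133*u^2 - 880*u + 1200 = (u - 5)*(u^4 - 8*u^3 - u^2 + 128*u - 240) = (u - 5)*(u - 3)*(u^3 - 5*u^2 - 16*u + 80) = (u - 5)*(u - 4)*(u - 3)*(u^2 - u - 20) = (u - 5)*(u - 4)*(u - 3)*(u + 4)*(u - 5)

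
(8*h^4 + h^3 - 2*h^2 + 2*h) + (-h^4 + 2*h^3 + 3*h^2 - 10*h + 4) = 7*h^4 + 3*h^3 + h^2 - 8*h + 4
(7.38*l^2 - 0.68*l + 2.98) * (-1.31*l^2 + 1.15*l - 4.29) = -9.6678*l^4 + 9.3778*l^3 - 36.346*l^2 + 6.3442*l - 12.7842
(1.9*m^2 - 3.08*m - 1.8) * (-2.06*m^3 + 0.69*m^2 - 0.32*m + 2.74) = -3.914*m^5 + 7.6558*m^4 + 0.9748*m^3 + 4.9496*m^2 - 7.8632*m - 4.932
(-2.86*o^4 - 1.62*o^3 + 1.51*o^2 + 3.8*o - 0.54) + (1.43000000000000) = -2.86*o^4 - 1.62*o^3 + 1.51*o^2 + 3.8*o + 0.89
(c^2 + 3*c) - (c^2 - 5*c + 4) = 8*c - 4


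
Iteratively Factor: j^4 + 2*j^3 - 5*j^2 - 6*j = (j)*(j^3 + 2*j^2 - 5*j - 6) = j*(j + 1)*(j^2 + j - 6) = j*(j + 1)*(j + 3)*(j - 2)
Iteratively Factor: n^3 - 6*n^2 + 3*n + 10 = (n - 5)*(n^2 - n - 2) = (n - 5)*(n - 2)*(n + 1)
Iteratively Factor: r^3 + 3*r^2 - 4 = (r - 1)*(r^2 + 4*r + 4) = (r - 1)*(r + 2)*(r + 2)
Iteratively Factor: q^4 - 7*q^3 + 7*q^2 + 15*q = (q + 1)*(q^3 - 8*q^2 + 15*q) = (q - 3)*(q + 1)*(q^2 - 5*q) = q*(q - 3)*(q + 1)*(q - 5)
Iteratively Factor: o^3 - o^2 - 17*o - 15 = (o + 3)*(o^2 - 4*o - 5) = (o - 5)*(o + 3)*(o + 1)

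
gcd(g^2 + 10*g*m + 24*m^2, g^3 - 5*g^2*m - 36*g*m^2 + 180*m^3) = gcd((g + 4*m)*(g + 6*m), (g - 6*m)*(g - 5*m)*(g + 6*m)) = g + 6*m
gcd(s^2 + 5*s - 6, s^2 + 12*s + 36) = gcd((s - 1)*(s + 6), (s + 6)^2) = s + 6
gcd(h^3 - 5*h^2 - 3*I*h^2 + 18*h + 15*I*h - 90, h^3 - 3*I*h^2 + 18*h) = h^2 - 3*I*h + 18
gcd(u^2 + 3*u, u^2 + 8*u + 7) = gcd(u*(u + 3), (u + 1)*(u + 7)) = 1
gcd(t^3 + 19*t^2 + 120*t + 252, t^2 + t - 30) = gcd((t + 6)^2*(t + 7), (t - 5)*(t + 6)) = t + 6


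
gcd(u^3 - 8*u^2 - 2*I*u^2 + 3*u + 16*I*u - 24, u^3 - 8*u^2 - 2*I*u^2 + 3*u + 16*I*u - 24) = u^3 + u^2*(-8 - 2*I) + u*(3 + 16*I) - 24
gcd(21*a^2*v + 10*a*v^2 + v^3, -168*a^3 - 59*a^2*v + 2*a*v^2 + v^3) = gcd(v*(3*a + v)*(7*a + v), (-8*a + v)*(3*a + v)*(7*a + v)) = 21*a^2 + 10*a*v + v^2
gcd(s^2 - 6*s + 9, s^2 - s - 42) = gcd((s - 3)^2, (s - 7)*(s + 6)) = 1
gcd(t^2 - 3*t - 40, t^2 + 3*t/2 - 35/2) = t + 5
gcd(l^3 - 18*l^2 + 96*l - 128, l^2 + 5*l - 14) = l - 2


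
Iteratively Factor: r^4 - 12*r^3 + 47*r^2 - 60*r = (r - 3)*(r^3 - 9*r^2 + 20*r) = (r - 5)*(r - 3)*(r^2 - 4*r) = (r - 5)*(r - 4)*(r - 3)*(r)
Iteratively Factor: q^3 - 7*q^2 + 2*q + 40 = (q - 4)*(q^2 - 3*q - 10) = (q - 5)*(q - 4)*(q + 2)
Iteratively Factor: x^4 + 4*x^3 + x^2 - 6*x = (x - 1)*(x^3 + 5*x^2 + 6*x) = (x - 1)*(x + 3)*(x^2 + 2*x) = x*(x - 1)*(x + 3)*(x + 2)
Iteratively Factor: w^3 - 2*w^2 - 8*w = (w + 2)*(w^2 - 4*w) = w*(w + 2)*(w - 4)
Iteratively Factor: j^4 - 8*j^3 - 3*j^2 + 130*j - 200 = (j - 2)*(j^3 - 6*j^2 - 15*j + 100) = (j - 5)*(j - 2)*(j^2 - j - 20) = (j - 5)*(j - 2)*(j + 4)*(j - 5)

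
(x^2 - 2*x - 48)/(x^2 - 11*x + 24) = (x + 6)/(x - 3)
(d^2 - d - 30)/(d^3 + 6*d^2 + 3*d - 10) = (d - 6)/(d^2 + d - 2)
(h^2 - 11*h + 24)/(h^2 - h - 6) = (h - 8)/(h + 2)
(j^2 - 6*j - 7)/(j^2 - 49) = (j + 1)/(j + 7)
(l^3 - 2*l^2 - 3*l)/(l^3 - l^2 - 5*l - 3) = l/(l + 1)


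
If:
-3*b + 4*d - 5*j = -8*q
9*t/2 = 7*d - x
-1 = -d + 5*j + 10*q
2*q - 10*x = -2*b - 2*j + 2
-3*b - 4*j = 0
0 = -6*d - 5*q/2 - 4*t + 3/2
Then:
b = 9008/153855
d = 3721/30771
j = -2252/51285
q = -10147/153855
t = 7226/30771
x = -6470/30771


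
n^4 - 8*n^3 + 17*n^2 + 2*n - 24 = (n - 4)*(n - 3)*(n - 2)*(n + 1)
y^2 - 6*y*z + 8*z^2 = (y - 4*z)*(y - 2*z)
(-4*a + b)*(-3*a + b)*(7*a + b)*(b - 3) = 84*a^3*b - 252*a^3 - 37*a^2*b^2 + 111*a^2*b + b^4 - 3*b^3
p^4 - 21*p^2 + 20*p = p*(p - 4)*(p - 1)*(p + 5)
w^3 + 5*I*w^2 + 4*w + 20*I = (w - 2*I)*(w + 2*I)*(w + 5*I)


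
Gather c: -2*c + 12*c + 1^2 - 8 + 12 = 10*c + 5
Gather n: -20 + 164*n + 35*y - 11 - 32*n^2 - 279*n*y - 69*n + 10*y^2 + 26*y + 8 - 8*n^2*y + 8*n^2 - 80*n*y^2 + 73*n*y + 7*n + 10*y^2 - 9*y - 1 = n^2*(-8*y - 24) + n*(-80*y^2 - 206*y + 102) + 20*y^2 + 52*y - 24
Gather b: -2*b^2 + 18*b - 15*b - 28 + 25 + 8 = -2*b^2 + 3*b + 5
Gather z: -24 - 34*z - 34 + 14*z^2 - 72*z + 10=14*z^2 - 106*z - 48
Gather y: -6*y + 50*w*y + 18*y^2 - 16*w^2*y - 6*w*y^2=y^2*(18 - 6*w) + y*(-16*w^2 + 50*w - 6)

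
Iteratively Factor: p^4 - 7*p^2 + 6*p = (p - 1)*(p^3 + p^2 - 6*p) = p*(p - 1)*(p^2 + p - 6) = p*(p - 2)*(p - 1)*(p + 3)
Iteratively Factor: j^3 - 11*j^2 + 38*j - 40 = (j - 4)*(j^2 - 7*j + 10) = (j - 4)*(j - 2)*(j - 5)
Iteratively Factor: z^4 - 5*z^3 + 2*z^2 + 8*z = (z + 1)*(z^3 - 6*z^2 + 8*z) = (z - 2)*(z + 1)*(z^2 - 4*z) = z*(z - 2)*(z + 1)*(z - 4)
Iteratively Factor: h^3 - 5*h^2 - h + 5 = (h - 5)*(h^2 - 1) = (h - 5)*(h + 1)*(h - 1)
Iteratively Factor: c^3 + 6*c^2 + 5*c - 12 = (c - 1)*(c^2 + 7*c + 12) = (c - 1)*(c + 3)*(c + 4)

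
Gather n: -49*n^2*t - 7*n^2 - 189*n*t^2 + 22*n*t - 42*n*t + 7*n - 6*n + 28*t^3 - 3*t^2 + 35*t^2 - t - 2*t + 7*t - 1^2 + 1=n^2*(-49*t - 7) + n*(-189*t^2 - 20*t + 1) + 28*t^3 + 32*t^2 + 4*t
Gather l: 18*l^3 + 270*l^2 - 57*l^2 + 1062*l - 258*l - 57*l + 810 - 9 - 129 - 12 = 18*l^3 + 213*l^2 + 747*l + 660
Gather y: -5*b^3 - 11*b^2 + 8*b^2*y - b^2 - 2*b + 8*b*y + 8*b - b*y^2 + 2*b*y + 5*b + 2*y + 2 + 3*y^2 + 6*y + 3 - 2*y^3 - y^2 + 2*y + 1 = -5*b^3 - 12*b^2 + 11*b - 2*y^3 + y^2*(2 - b) + y*(8*b^2 + 10*b + 10) + 6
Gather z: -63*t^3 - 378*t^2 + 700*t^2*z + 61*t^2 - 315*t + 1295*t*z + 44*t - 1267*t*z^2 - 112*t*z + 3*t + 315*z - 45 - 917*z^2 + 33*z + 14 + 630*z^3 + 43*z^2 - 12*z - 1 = -63*t^3 - 317*t^2 - 268*t + 630*z^3 + z^2*(-1267*t - 874) + z*(700*t^2 + 1183*t + 336) - 32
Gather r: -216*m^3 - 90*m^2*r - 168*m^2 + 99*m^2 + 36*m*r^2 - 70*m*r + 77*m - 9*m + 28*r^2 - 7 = -216*m^3 - 69*m^2 + 68*m + r^2*(36*m + 28) + r*(-90*m^2 - 70*m) - 7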